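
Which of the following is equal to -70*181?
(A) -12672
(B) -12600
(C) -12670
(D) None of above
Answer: C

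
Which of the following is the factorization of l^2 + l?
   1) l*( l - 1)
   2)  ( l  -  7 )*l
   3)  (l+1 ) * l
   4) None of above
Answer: 3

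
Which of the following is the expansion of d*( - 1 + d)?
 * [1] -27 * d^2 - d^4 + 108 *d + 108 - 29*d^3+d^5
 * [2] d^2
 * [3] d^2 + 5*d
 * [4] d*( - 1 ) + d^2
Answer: 4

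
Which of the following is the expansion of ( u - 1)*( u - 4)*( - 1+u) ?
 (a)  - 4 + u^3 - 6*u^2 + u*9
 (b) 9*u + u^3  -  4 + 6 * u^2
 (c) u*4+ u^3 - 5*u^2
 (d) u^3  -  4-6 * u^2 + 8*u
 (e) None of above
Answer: a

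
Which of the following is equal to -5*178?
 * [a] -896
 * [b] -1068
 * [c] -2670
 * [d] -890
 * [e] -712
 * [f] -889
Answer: d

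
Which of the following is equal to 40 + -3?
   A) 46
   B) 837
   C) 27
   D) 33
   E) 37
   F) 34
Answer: E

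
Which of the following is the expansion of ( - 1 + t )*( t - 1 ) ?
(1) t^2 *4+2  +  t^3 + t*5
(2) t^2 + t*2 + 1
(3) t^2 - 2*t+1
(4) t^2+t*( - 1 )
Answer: 3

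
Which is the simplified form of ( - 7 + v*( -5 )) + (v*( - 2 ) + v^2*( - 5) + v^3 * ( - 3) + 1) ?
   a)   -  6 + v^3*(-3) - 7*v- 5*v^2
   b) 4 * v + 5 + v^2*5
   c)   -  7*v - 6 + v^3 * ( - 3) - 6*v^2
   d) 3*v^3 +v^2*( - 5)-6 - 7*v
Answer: a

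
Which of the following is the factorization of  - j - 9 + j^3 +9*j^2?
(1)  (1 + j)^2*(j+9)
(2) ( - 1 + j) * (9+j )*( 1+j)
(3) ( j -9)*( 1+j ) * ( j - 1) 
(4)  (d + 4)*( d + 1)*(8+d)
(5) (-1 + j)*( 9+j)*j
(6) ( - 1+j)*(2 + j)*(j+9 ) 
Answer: 2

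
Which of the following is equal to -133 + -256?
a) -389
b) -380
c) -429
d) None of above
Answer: a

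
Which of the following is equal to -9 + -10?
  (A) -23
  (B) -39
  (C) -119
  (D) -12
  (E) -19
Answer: E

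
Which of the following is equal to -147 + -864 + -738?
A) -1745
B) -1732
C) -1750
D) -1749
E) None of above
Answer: D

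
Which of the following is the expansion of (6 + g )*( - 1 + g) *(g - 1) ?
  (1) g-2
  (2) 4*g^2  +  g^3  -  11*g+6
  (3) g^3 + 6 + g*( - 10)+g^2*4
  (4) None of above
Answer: 2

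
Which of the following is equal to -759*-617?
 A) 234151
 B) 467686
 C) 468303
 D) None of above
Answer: C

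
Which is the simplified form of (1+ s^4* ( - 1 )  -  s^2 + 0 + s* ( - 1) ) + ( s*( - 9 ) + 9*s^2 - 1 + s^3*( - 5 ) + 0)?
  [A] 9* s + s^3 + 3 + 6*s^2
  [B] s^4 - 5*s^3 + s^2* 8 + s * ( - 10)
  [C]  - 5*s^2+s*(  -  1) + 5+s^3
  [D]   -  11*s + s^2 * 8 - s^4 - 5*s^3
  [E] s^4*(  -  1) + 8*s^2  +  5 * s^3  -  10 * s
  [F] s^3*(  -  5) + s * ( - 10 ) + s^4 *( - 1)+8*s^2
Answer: F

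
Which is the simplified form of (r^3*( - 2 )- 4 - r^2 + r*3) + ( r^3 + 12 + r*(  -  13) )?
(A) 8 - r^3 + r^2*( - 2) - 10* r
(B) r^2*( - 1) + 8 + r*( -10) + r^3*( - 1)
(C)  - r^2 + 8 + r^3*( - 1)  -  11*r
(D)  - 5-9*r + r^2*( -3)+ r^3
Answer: B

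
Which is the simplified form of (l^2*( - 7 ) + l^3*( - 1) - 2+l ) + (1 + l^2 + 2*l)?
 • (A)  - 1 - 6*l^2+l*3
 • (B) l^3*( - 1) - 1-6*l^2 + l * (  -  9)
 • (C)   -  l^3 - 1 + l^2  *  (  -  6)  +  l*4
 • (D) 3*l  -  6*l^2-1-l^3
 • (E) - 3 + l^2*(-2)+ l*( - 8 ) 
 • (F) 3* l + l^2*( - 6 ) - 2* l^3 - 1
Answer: D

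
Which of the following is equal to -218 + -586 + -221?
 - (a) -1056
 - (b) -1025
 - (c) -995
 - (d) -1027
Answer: b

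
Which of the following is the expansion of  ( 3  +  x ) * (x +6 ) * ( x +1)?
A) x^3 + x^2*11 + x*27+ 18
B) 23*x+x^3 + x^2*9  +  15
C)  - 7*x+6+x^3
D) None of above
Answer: D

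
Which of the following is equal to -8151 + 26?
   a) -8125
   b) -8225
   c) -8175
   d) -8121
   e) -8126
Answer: a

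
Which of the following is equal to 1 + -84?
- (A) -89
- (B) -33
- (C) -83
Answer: C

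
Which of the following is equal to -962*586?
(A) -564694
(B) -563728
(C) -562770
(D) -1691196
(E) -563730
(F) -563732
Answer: F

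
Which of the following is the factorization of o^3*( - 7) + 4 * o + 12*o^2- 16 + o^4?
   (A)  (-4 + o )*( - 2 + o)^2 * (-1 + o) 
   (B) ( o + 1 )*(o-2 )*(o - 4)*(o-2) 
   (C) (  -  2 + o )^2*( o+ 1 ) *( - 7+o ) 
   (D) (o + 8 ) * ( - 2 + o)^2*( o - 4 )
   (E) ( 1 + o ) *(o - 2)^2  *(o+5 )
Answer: B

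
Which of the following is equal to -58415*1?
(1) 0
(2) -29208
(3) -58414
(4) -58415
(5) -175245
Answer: 4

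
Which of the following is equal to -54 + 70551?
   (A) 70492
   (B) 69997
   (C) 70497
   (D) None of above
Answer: C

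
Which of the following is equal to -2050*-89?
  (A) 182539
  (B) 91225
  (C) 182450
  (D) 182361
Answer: C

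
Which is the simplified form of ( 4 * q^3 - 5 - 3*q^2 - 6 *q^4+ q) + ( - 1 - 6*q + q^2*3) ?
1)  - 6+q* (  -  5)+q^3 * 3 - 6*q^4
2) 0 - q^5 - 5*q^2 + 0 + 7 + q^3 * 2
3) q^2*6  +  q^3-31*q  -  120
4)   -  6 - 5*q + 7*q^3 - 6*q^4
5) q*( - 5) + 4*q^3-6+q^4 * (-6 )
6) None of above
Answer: 5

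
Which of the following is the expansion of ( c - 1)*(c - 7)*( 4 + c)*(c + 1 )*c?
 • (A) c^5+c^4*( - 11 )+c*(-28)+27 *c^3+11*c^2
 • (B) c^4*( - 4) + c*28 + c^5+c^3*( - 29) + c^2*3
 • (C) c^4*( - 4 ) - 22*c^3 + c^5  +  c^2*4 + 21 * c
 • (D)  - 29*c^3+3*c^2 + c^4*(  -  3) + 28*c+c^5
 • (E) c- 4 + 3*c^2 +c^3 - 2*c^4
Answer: D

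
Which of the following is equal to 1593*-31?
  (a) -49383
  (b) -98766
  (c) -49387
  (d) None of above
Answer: a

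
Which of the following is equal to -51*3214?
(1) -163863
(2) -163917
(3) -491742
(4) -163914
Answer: 4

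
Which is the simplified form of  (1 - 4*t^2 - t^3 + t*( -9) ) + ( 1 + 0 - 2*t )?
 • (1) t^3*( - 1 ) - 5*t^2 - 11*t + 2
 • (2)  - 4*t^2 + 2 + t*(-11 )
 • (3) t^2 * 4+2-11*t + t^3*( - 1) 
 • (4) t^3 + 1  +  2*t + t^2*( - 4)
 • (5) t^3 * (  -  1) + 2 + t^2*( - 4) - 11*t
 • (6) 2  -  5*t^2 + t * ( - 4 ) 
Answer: 5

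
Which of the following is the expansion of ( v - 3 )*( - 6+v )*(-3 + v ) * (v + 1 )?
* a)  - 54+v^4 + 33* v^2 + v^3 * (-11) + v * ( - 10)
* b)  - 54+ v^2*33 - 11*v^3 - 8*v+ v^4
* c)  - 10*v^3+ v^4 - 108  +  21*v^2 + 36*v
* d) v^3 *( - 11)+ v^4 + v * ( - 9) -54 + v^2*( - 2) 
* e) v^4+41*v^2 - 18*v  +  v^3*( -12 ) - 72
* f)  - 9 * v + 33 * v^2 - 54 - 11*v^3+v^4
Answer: f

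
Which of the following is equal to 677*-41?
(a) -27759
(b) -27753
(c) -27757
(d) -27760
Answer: c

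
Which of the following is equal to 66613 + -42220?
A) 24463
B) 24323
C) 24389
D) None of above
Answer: D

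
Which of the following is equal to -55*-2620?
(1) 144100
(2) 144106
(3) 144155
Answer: 1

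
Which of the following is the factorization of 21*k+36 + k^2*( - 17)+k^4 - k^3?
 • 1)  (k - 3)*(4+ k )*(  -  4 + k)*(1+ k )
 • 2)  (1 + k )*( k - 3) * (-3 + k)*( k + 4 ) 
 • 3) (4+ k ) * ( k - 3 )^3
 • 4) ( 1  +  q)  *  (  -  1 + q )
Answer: 2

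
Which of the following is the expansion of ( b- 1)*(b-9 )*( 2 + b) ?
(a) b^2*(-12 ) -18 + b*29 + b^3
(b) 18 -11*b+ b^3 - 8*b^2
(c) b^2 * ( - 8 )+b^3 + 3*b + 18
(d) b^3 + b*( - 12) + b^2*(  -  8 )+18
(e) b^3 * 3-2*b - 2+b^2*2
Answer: b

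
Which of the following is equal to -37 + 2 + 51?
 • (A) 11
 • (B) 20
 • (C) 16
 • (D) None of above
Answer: C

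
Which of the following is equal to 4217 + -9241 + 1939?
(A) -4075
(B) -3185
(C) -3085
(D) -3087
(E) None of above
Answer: C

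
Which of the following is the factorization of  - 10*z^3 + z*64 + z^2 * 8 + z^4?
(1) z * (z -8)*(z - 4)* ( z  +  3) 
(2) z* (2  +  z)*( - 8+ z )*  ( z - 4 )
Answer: 2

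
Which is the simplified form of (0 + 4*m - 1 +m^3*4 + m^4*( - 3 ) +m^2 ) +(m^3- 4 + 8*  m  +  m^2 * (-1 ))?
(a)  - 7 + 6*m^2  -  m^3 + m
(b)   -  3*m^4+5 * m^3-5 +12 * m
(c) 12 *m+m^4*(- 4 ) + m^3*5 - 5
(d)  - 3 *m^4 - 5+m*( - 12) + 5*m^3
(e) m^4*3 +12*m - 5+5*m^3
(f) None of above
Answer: b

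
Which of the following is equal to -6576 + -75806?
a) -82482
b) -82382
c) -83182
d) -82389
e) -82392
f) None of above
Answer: b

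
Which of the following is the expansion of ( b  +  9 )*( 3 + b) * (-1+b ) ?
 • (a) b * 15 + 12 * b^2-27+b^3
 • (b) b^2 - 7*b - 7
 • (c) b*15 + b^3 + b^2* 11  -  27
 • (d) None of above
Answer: c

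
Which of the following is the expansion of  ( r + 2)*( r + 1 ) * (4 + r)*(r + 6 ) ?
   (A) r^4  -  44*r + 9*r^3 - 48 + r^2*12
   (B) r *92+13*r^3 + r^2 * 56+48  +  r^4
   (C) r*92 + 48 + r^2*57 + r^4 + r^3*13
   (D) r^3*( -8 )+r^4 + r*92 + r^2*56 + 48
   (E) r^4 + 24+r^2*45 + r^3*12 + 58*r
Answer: B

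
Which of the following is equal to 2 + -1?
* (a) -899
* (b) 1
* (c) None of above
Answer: b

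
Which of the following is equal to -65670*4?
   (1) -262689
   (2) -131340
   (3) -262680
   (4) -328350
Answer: 3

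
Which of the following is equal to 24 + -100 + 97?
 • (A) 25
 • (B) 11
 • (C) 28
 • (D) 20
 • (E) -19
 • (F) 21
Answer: F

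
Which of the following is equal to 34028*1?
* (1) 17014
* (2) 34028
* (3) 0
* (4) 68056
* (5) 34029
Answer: 2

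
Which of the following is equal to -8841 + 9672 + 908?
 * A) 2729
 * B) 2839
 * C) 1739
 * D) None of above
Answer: C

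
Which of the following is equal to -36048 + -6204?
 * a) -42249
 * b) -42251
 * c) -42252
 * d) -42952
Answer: c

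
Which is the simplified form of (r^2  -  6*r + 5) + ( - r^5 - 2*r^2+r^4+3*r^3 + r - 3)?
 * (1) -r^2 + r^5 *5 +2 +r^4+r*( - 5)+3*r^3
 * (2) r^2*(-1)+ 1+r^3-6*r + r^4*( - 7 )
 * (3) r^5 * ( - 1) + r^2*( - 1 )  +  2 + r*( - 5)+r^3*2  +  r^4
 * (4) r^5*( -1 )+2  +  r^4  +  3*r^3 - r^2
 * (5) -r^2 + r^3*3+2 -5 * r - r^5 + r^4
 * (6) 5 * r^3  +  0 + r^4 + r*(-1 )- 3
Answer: 5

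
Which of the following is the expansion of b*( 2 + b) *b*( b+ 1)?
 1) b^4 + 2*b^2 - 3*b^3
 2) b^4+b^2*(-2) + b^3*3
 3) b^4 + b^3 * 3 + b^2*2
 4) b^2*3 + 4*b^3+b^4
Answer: 3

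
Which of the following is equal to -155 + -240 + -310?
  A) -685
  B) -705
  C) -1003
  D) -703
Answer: B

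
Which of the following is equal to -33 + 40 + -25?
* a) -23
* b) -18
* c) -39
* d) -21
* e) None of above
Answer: b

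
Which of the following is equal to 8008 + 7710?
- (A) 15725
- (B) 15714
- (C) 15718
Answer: C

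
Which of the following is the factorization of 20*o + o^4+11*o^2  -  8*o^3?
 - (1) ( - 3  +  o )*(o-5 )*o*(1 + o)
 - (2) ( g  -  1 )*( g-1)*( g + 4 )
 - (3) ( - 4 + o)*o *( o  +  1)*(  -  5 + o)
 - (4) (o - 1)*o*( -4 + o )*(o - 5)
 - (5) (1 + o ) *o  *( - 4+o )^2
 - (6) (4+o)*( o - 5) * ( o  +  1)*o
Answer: 3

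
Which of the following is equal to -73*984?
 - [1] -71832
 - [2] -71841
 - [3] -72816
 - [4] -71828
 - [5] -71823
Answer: 1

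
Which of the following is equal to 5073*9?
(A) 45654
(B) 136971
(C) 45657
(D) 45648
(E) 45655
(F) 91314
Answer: C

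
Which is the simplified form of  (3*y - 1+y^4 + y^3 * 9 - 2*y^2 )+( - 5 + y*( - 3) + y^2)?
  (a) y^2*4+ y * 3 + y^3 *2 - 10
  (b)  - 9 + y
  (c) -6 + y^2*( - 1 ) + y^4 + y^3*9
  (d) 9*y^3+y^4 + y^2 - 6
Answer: c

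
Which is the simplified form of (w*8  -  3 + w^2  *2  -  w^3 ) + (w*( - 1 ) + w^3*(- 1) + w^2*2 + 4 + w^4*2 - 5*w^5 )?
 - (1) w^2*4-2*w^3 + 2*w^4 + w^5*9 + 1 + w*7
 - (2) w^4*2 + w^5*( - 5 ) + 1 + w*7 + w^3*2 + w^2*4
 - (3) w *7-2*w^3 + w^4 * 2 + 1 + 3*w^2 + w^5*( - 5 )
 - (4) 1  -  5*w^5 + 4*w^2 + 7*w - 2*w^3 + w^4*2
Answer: 4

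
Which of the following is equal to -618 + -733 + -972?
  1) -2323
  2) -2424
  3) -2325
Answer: 1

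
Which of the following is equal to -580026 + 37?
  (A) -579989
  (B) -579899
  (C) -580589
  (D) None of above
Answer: A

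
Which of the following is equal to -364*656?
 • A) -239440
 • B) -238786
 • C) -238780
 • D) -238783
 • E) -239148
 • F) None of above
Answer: F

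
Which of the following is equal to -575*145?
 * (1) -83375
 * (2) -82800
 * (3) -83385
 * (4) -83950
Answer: 1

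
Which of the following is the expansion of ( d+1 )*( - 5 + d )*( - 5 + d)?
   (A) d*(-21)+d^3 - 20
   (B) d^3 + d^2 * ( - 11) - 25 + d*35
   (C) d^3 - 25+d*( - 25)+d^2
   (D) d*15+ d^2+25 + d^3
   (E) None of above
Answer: E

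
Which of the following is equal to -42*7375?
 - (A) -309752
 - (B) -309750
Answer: B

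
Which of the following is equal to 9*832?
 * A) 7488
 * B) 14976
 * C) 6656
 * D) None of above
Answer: A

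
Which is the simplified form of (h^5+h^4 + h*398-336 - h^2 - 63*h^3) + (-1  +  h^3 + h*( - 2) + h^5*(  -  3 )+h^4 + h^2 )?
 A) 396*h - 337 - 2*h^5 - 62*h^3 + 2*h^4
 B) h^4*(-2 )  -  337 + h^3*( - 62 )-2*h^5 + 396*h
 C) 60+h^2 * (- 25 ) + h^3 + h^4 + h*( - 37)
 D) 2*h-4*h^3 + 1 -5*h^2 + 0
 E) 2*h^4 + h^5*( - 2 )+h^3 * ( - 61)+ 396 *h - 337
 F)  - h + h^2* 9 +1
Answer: A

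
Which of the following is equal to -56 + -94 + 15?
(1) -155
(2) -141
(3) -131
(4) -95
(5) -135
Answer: 5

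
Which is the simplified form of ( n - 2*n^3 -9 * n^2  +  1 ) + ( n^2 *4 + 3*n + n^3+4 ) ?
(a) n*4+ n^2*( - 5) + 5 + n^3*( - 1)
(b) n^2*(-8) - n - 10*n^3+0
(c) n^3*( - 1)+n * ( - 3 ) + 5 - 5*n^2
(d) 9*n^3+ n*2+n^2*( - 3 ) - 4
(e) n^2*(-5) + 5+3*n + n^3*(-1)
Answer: a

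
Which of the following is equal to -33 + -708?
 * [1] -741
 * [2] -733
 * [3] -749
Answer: 1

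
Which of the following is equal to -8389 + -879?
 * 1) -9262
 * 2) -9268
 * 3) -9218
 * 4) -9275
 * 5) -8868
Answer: 2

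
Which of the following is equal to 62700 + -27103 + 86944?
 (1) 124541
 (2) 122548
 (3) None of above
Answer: 3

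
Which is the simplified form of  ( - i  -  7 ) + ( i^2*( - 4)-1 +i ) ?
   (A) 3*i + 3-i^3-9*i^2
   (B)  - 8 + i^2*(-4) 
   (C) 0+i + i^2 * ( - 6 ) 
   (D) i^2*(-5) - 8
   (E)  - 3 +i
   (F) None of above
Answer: B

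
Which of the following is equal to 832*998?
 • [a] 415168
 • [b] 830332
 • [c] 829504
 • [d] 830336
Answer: d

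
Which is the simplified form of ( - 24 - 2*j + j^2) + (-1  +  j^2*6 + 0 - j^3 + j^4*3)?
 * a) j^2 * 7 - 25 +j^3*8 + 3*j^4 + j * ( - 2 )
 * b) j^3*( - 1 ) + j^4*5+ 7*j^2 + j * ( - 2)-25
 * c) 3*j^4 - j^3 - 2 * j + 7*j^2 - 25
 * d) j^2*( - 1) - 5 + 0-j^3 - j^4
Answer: c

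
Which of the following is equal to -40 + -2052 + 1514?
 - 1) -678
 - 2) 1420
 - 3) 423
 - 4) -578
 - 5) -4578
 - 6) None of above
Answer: 4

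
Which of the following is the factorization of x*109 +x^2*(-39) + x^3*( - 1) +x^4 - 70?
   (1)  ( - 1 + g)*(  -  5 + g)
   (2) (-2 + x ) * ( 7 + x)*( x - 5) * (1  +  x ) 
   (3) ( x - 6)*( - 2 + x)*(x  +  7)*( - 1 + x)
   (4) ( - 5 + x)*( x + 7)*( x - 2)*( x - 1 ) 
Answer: 4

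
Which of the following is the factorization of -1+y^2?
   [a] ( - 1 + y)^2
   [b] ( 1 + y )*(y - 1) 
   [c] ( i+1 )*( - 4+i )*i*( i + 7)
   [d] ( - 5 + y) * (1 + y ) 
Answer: b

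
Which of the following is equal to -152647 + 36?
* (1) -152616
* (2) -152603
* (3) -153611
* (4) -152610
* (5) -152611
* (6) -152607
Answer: 5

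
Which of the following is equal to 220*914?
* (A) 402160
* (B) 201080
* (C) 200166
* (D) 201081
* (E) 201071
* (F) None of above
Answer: B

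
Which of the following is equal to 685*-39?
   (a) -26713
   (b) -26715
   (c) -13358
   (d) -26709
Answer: b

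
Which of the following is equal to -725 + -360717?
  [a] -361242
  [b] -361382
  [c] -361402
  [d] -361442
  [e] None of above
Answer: d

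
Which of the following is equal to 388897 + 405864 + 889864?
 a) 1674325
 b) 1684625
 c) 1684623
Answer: b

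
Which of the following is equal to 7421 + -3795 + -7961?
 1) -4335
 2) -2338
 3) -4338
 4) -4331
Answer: 1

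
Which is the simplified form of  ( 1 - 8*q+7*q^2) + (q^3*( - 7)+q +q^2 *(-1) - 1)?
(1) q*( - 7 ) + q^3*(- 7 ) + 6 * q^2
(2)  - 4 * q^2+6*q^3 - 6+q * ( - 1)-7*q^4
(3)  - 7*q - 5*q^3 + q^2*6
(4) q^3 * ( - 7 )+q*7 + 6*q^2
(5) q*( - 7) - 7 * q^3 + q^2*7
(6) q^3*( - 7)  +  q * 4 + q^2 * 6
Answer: 1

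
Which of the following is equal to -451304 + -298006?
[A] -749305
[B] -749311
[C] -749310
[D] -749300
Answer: C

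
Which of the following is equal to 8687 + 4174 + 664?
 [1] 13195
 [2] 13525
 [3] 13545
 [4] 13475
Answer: 2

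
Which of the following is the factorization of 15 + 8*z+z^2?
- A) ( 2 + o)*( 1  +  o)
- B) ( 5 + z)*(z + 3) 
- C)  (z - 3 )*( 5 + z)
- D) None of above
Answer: B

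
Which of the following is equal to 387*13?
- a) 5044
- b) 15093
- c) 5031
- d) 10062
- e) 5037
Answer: c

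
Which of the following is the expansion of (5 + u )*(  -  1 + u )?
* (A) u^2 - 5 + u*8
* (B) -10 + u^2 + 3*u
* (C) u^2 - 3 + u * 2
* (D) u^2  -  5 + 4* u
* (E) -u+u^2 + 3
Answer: D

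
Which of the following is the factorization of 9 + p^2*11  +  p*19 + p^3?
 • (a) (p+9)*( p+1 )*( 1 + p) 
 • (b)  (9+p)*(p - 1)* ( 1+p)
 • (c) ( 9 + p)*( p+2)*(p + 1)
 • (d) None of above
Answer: a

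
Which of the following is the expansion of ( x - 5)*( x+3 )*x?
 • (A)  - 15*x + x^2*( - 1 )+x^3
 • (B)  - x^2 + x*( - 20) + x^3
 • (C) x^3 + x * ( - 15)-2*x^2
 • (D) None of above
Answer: C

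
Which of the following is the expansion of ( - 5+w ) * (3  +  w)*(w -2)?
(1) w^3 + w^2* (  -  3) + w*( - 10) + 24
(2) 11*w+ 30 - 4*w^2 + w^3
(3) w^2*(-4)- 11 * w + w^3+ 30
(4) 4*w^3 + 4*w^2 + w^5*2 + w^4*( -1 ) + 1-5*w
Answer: 3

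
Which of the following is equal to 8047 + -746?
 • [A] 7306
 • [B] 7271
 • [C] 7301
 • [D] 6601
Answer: C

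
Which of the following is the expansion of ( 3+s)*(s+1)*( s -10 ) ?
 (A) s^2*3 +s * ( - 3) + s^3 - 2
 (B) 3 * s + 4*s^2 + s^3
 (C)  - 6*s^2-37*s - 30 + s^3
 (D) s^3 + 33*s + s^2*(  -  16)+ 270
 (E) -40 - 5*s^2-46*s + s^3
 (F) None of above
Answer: C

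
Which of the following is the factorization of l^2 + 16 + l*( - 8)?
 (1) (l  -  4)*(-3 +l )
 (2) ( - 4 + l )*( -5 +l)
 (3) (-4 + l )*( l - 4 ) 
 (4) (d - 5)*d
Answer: 3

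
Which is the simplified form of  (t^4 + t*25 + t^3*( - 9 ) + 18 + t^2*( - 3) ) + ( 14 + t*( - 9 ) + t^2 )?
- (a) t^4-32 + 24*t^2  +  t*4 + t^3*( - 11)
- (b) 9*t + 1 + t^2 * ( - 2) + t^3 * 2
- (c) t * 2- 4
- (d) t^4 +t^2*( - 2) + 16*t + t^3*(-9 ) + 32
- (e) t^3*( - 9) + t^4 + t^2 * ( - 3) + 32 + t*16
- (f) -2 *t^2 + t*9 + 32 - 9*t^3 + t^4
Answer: d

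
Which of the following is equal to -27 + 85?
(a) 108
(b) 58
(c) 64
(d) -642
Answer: b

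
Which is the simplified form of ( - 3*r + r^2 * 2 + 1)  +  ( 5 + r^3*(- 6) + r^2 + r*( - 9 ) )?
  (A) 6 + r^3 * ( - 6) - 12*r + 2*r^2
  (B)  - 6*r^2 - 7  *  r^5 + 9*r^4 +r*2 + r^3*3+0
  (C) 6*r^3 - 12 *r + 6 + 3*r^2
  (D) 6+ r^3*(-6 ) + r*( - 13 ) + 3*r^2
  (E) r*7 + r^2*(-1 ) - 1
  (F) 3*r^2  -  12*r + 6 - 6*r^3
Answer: F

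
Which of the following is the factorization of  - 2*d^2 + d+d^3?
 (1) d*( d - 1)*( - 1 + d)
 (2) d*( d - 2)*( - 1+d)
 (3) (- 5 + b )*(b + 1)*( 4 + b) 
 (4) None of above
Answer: 1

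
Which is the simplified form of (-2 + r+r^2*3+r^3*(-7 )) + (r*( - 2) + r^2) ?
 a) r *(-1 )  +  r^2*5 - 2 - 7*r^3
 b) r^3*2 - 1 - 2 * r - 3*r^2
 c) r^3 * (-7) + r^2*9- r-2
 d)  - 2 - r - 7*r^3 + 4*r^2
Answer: d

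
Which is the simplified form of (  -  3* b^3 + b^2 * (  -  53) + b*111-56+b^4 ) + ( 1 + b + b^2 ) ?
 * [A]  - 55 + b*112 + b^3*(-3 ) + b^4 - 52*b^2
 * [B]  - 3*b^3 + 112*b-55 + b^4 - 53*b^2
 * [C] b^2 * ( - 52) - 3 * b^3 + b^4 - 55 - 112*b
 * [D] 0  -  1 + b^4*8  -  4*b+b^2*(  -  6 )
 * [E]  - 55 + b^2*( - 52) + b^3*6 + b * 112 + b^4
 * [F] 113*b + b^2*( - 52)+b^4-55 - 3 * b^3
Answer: A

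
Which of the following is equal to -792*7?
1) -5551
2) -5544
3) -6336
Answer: 2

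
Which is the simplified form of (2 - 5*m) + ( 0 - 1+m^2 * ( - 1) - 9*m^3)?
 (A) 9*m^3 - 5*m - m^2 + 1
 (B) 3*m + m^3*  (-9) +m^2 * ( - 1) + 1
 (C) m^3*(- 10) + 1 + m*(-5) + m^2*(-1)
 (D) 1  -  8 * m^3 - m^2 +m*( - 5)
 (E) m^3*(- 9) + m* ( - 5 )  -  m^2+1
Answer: E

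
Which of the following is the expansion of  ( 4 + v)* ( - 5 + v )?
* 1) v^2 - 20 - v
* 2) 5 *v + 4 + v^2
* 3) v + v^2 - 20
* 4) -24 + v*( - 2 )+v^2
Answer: 1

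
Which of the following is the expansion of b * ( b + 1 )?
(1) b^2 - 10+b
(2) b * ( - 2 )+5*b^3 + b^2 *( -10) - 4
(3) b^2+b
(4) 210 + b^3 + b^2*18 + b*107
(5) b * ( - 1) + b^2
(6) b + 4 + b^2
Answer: 3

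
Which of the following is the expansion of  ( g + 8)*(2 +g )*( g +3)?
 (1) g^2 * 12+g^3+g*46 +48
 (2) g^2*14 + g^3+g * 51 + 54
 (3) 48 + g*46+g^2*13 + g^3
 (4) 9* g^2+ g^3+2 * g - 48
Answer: 3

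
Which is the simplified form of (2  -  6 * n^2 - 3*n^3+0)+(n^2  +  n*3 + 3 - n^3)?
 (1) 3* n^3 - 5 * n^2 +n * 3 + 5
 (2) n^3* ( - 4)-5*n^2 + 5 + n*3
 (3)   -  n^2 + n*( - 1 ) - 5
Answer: 2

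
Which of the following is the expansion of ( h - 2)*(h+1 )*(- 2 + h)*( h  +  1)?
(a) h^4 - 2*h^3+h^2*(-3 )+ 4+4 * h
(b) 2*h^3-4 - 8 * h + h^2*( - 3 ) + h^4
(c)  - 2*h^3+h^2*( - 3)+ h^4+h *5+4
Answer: a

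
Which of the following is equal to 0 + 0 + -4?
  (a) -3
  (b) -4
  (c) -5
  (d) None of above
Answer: b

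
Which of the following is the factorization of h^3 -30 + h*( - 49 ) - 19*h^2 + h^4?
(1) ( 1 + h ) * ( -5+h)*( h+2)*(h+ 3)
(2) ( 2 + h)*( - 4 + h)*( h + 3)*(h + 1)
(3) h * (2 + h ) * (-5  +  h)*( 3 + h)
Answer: 1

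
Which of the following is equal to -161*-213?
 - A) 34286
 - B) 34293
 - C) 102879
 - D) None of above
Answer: B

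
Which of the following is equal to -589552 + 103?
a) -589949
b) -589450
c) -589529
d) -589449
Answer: d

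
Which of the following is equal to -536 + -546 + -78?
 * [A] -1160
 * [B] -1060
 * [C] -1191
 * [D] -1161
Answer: A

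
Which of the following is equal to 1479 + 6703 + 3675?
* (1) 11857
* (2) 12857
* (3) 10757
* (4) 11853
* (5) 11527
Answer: 1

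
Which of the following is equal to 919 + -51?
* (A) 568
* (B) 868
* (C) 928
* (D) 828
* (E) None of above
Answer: B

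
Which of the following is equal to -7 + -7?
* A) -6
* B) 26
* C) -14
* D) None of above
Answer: C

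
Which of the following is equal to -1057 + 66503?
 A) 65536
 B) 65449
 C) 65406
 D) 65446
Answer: D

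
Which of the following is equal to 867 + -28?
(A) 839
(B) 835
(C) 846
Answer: A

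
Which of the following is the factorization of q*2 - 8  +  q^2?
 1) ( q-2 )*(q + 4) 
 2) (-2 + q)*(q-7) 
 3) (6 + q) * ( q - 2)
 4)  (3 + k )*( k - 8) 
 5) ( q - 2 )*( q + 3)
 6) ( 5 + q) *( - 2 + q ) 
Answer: 1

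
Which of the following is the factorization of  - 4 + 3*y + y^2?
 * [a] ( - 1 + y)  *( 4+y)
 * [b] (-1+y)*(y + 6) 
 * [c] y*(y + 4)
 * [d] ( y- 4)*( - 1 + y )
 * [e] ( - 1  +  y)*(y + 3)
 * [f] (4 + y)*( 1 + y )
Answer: a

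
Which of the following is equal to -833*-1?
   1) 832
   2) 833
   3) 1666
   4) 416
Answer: 2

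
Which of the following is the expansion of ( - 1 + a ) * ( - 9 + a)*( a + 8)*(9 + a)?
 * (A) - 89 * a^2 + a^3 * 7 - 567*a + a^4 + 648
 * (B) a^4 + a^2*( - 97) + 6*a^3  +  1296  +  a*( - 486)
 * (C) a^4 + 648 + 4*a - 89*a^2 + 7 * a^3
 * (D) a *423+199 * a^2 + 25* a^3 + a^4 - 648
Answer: A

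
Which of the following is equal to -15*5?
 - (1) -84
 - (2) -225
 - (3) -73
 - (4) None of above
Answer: 4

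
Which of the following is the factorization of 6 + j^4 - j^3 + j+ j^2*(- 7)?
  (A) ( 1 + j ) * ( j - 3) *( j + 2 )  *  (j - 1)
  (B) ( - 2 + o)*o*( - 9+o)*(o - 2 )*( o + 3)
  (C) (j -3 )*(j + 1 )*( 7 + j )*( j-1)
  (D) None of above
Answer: A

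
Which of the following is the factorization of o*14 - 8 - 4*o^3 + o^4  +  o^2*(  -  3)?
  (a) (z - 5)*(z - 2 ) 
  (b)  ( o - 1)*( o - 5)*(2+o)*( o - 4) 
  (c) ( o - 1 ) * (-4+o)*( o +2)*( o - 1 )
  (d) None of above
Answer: c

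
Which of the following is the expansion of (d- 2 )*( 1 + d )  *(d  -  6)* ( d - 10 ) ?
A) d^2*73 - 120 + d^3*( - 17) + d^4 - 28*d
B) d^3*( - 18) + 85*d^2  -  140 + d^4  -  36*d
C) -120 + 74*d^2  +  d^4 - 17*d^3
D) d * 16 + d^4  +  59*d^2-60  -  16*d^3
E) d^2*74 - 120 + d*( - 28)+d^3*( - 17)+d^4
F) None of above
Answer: E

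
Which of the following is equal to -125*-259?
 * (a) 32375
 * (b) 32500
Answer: a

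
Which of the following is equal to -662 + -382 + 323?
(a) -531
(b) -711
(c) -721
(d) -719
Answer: c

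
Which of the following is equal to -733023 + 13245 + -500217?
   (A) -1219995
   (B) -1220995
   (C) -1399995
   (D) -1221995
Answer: A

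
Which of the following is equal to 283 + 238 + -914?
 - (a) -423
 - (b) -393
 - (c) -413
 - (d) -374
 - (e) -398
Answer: b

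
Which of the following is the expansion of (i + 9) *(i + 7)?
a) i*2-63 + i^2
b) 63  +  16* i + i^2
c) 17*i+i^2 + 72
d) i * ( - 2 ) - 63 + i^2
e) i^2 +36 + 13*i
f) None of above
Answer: b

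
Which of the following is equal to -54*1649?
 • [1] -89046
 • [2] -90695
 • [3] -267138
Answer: 1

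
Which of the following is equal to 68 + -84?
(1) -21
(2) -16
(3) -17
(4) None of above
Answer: 2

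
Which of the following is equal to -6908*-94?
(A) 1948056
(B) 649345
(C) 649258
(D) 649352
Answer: D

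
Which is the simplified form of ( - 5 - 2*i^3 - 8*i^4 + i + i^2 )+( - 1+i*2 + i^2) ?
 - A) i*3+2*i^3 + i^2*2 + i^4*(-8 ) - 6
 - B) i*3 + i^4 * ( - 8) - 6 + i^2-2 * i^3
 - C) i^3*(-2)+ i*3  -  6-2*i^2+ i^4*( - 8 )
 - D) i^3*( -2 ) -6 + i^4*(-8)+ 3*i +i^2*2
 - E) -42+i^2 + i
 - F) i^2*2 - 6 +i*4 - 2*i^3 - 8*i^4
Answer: D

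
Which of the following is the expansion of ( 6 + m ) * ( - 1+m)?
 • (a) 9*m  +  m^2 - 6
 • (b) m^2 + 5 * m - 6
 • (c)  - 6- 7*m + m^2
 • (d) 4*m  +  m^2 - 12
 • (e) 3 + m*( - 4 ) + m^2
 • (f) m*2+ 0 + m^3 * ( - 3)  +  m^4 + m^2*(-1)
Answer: b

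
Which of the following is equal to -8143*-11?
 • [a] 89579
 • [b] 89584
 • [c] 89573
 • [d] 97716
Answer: c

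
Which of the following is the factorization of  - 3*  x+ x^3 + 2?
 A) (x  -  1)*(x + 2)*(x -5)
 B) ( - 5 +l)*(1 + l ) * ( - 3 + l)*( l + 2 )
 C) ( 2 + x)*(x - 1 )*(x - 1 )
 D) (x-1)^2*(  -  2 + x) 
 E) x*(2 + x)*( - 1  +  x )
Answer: C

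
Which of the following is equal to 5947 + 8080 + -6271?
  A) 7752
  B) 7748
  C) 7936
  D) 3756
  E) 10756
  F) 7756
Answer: F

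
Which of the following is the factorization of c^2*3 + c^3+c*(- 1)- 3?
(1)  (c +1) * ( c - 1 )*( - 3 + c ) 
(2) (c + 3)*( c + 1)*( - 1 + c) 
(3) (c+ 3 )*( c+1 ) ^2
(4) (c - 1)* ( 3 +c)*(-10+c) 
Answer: 2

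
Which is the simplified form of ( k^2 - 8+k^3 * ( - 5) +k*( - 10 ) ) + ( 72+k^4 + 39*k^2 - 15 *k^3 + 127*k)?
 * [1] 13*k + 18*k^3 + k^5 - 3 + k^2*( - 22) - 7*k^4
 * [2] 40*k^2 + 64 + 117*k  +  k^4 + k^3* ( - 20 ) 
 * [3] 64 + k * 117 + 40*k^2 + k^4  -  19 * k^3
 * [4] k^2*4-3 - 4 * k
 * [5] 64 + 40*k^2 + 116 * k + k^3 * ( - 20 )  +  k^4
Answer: 2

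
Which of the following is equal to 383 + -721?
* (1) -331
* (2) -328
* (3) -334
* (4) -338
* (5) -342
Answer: 4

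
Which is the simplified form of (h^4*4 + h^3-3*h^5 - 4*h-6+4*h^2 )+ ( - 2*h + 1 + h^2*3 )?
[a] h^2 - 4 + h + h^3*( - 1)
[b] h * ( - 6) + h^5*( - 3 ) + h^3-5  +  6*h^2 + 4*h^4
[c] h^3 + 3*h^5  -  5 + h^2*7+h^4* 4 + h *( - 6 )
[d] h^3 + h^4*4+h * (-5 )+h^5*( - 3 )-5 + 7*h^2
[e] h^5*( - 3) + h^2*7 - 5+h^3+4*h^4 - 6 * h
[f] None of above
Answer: e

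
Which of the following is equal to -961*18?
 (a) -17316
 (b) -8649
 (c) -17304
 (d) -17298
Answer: d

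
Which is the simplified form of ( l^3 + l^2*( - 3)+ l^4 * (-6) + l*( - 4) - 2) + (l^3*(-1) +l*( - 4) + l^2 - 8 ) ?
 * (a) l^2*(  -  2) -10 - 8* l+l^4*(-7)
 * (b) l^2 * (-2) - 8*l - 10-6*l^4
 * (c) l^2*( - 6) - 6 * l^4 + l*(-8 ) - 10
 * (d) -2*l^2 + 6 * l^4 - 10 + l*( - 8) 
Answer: b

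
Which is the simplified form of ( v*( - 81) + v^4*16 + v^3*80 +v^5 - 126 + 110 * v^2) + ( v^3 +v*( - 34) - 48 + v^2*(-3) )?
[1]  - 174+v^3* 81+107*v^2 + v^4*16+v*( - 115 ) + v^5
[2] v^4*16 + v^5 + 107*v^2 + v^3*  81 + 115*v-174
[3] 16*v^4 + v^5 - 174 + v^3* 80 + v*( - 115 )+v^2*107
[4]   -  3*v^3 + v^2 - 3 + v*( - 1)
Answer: 1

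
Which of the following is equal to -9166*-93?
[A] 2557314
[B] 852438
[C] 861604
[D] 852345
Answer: B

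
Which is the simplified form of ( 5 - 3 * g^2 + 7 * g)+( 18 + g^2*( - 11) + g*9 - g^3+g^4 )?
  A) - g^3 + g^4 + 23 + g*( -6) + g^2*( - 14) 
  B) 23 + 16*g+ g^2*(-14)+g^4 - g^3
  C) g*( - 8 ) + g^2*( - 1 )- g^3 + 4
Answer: B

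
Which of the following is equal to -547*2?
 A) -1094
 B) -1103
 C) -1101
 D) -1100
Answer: A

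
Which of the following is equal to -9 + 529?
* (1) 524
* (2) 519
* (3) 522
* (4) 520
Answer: 4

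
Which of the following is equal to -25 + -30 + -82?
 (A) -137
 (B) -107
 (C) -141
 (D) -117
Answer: A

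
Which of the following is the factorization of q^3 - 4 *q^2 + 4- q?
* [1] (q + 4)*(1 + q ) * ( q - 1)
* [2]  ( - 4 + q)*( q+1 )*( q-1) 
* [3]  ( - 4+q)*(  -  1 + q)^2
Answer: 2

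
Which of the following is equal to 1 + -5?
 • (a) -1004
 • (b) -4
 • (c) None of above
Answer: b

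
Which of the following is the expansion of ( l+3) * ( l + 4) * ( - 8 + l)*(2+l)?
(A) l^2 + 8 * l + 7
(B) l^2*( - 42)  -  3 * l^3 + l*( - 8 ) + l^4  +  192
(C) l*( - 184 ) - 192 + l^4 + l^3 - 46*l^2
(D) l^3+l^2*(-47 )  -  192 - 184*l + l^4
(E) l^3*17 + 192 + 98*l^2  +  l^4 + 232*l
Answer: C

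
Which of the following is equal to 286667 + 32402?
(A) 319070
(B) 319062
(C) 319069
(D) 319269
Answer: C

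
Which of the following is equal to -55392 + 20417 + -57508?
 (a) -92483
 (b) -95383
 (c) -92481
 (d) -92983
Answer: a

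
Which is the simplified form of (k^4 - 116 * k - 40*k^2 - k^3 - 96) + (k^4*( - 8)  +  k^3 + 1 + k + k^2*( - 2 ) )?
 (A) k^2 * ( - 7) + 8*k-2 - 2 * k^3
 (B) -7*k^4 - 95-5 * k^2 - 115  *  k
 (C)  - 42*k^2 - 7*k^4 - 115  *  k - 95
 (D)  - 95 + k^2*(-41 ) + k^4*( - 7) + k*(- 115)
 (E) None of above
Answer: C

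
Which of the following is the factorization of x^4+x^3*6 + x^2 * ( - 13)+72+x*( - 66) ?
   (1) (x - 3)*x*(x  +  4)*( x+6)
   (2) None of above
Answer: 2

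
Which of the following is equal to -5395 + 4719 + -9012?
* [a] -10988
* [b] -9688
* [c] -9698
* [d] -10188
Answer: b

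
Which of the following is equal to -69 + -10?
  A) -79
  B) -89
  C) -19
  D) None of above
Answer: A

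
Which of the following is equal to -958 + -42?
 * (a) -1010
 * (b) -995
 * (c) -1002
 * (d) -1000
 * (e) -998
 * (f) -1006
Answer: d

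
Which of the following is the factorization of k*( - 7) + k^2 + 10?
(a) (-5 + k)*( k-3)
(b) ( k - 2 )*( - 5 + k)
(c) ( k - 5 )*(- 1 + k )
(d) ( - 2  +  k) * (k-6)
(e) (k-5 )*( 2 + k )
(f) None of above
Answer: b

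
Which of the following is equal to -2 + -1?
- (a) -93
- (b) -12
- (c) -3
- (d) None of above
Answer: c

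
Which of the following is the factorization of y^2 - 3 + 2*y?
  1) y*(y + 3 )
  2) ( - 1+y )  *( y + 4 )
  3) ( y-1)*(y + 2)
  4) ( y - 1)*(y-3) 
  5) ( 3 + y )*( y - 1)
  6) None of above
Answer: 5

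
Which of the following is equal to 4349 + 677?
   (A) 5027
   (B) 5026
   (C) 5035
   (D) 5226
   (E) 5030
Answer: B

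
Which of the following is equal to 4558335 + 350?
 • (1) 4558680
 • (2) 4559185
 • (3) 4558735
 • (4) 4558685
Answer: 4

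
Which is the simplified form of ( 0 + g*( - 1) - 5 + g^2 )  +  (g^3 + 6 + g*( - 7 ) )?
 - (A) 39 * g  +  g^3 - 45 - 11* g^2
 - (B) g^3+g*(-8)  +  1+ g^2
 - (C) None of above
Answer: B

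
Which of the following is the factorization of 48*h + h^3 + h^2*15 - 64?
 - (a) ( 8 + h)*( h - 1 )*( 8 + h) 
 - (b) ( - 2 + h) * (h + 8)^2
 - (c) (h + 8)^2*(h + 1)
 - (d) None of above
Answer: a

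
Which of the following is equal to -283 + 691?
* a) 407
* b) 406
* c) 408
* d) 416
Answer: c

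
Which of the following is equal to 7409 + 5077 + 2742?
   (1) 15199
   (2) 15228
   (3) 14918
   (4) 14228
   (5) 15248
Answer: 2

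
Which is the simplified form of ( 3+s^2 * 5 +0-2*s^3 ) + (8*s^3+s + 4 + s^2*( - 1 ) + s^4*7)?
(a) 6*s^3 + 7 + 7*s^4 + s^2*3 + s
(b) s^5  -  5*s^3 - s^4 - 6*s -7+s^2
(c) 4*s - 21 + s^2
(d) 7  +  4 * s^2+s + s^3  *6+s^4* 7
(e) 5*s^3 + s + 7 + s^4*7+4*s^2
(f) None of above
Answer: d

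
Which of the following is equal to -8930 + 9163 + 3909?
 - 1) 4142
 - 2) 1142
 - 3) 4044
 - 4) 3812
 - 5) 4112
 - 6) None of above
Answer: 1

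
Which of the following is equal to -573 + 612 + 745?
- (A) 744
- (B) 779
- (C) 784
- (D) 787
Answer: C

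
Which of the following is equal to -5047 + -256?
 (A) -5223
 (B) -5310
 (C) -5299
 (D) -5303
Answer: D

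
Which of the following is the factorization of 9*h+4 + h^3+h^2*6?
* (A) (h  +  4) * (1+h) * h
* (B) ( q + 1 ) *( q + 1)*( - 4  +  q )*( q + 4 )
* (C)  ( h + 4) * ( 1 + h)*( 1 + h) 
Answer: C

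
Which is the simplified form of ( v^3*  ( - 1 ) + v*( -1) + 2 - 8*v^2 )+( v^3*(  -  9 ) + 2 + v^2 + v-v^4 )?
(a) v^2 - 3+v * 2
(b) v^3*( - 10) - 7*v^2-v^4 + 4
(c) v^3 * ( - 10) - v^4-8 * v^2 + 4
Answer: b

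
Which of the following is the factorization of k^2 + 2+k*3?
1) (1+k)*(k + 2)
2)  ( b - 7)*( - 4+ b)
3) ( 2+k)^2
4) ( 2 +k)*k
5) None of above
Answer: 1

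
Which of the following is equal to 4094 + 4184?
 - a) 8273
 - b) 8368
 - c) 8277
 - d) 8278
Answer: d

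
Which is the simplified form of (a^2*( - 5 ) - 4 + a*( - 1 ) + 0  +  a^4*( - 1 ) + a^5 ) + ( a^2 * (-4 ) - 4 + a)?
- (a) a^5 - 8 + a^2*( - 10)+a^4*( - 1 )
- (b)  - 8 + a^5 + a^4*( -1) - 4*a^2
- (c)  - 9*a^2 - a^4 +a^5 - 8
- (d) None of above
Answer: c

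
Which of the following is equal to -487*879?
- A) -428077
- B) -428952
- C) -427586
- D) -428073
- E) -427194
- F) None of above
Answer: D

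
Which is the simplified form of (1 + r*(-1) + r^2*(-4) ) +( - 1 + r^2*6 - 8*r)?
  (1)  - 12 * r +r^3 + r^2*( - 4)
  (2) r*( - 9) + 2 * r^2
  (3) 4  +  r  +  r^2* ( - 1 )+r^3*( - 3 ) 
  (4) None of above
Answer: 2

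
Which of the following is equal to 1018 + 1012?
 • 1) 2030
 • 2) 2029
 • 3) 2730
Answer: 1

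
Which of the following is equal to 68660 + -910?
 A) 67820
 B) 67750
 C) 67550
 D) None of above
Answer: B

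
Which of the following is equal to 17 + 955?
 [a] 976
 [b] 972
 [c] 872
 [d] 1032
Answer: b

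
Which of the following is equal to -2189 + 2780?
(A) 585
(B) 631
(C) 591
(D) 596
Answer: C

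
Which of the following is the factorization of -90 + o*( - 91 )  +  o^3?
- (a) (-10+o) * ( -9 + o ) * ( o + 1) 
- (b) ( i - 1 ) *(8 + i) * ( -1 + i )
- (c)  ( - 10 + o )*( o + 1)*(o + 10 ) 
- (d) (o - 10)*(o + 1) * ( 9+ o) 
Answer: d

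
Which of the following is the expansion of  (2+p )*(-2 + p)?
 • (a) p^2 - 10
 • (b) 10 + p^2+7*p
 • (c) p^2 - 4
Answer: c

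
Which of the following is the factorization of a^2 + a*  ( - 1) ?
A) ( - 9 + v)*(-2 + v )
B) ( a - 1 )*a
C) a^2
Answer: B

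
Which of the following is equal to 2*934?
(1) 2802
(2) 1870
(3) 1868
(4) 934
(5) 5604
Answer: 3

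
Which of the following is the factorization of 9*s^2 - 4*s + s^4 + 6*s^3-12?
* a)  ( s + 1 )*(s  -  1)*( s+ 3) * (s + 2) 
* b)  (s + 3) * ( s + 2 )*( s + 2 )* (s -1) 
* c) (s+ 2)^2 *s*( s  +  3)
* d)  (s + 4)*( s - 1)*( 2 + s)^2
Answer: b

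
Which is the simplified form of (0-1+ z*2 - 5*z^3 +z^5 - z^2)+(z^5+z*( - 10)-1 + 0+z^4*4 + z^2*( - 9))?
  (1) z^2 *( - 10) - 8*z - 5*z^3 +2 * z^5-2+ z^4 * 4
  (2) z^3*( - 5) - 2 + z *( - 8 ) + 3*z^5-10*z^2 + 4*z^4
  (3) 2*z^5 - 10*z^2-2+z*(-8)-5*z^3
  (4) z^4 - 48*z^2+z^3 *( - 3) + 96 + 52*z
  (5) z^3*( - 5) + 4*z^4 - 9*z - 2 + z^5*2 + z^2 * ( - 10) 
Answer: 1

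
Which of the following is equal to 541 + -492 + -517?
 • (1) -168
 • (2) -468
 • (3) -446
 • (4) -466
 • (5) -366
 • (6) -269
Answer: 2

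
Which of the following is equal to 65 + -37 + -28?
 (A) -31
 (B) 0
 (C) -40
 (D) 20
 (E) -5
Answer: B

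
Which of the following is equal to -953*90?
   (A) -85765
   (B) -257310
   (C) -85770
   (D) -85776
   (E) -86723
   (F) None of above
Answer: C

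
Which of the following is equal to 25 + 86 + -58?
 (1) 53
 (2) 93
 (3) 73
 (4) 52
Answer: 1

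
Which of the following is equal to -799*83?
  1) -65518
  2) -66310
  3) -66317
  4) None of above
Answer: 3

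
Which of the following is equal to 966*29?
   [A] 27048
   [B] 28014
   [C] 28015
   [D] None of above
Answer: B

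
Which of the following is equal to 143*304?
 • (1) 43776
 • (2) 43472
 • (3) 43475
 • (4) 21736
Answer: 2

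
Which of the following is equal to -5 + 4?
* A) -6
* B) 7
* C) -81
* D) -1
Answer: D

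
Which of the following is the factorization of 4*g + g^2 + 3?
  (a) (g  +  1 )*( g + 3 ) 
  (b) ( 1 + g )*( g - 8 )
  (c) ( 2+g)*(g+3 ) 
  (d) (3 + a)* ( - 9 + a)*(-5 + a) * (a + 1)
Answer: a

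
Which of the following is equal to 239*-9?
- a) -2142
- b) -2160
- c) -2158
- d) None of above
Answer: d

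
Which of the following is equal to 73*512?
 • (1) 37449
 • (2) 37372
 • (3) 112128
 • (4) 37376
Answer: 4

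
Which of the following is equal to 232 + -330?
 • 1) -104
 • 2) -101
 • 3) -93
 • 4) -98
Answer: 4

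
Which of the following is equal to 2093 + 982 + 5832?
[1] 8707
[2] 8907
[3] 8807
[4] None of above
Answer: 2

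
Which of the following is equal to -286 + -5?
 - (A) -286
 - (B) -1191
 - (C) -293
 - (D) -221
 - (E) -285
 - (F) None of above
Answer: F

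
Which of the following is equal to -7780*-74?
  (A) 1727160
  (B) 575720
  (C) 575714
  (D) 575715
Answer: B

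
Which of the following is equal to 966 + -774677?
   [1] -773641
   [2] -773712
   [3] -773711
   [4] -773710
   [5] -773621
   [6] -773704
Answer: 3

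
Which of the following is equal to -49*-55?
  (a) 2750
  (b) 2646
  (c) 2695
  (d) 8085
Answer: c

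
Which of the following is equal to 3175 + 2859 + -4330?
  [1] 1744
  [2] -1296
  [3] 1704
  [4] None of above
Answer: 3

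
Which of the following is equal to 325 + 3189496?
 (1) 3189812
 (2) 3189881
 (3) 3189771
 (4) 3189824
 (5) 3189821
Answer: 5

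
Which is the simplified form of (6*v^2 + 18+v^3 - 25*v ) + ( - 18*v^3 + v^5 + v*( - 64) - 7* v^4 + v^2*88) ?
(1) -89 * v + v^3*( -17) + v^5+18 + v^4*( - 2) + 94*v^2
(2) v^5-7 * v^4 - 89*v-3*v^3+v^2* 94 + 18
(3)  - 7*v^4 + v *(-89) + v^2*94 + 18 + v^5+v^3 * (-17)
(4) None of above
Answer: 3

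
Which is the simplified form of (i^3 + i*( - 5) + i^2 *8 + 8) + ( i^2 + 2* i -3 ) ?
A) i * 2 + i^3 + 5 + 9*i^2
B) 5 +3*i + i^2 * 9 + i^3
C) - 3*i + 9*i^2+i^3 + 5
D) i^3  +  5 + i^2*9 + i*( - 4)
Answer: C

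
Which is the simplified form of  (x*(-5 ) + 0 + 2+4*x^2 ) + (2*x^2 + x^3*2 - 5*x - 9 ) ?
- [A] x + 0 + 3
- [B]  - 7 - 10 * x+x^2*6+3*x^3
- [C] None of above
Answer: C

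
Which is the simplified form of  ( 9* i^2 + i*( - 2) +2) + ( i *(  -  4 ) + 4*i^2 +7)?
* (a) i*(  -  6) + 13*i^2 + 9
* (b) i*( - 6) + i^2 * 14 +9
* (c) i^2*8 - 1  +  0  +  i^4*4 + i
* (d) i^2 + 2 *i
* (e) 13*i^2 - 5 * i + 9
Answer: a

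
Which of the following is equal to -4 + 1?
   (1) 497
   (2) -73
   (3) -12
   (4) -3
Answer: 4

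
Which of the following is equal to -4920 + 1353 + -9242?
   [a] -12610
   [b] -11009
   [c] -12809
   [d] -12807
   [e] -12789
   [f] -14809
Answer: c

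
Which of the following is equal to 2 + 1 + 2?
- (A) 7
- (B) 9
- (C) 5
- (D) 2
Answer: C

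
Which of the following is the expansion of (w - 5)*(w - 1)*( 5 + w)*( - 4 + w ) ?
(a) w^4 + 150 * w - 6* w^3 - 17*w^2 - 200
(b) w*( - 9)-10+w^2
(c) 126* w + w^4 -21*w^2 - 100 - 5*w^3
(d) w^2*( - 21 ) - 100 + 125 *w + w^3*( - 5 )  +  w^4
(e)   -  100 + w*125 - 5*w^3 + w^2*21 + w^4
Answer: d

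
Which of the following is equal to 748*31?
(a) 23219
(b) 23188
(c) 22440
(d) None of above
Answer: b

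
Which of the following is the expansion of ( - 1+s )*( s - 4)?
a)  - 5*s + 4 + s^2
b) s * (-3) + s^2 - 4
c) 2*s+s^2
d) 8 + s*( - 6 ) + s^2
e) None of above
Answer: a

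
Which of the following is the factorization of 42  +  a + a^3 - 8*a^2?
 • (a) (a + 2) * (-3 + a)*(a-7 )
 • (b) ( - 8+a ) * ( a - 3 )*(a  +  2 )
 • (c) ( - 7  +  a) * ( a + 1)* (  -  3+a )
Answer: a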